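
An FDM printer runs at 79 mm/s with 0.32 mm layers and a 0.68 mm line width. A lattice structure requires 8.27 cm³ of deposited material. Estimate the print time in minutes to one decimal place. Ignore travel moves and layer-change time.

Line area = 0.32 × 0.68, so 0.2176 mm².
Path length: 8270 mm³ / 0.2176 mm² → 38005.5 mm.
Extrusion time: 38005.5 / 79 → 481.1 s.
That's 481.1 s → 8.0 minutes.

8.0 minutes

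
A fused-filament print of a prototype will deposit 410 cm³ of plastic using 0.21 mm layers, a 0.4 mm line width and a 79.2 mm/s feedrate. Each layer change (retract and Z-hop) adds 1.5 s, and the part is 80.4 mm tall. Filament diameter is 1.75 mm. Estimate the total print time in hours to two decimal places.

17.28 hours

Bead cross-section = 0.21 × 0.4 = 0.084 mm².
Path length: 410000 mm³ / 0.084 mm² → 4880952.4 mm.
Extrusion time: 4880952.4 / 79.2 → 61628.2 s.
Layers = ⌈80.4/0.21⌉ = 383.
Layer-change overhead: 383 × 1.5 → 574.5 s.
Total = 61628.2 + 574.5 = 62202.7 s = 17.28 hours.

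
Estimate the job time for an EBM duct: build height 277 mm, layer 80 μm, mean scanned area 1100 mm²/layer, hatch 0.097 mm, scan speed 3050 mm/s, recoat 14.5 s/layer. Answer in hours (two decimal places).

Layers = ⌈277/0.08⌉ = 3463.
Hatch length per layer = 1100 / 0.097 = 11340.2 mm.
Per-layer scan time = 11340.2 / 3050 = 3.7181 s.
Layer cycle = 3.7181 + 14.5 = 18.2181 s.
Total: 3463 × 18.2181 s = 63089.2803 s → 17.52 hours.

17.52 hours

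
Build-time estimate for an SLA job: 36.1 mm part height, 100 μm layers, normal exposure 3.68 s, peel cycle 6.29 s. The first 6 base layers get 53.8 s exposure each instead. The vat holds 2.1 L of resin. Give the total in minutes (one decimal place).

Number of layers: 36.1 / 0.1 → 361 (rounded up).
Bottom layers = 6 × (53.8 + 6.29) = 360.54 s.
Normal layers = 355 × (3.68 + 6.29), so 3539.35 s.
Total = 360.54 + 3539.35 = 3899.89 s = 65.0 minutes.

65.0 minutes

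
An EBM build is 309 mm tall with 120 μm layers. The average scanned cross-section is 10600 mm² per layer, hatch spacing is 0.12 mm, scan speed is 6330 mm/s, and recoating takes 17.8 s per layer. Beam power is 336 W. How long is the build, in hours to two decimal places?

22.71 hours

Layers = ⌈309/0.12⌉ = 2575.
Scan path per layer: 10600 / 0.12 → 88333.3 mm.
Beam time per layer = 88333.3 / 6330 = 13.9547 s.
Per-layer time: 13.9547 + 17.8 → 31.7547 s.
2575 layers × 31.7547 s/layer = 81768.3525 s, i.e. 22.71 hours.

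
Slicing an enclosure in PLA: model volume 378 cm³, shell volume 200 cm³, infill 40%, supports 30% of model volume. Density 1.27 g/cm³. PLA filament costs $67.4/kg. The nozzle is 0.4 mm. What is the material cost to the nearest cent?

Interior volume: 378 − 200 → 178 cm³.
Deposited infill = 0.40 × 178, so 71.2 cm³.
Support: 0.30 × 378 → 113.4 cm³.
Total printed volume = 200 + 71.2 + 113.4 = 384.6 cm³.
Mass: 384.6 × 1.27 → 488.442 g.
Cost = 488.442 g / 1000 × $67.4/kg = $32.92.

$32.92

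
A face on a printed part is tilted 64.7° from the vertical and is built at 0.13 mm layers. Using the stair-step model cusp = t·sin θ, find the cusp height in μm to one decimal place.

Cusp = layer height × sin(64.7°) = 0.13 × 0.9041 = 0.117533 mm = 117.5 μm.

117.5 μm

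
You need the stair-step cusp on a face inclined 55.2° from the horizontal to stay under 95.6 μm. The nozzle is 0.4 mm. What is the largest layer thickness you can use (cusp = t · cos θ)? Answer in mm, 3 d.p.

Layer height = cusp / cos(55.2°) = 0.0956 / 0.5707 = 0.168 mm.

0.168 mm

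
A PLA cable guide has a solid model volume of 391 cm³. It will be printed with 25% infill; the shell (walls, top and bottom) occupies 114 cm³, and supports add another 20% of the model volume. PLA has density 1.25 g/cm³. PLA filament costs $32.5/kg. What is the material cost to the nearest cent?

Volume inside the shell: 391 − 114 → 277 cm³.
Infill volume: 0.25 × 277 → 69.25 cm³.
Support = 0.20 × 391, so 78.2 cm³.
Total printed volume: 114 + 69.25 + 78.2 → 261.45 cm³.
Mass: 261.45 × 1.25 → 326.8125 g.
Cost = 326.8125 g / 1000 × $32.5/kg = $10.62.

$10.62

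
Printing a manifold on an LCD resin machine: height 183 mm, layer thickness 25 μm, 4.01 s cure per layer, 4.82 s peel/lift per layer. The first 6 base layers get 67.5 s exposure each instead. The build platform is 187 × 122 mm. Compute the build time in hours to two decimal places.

18.06 hours

Number of layers: 183 / 0.025 → 7320 (rounded up).
Base layers: 6 × (67.5 + 4.82) → 433.92 s.
Regular layers: 7314 × (4.01 + 4.82) → 64582.62 s.
Total = 433.92 + 64582.62 = 65016.54 s = 18.06 hours.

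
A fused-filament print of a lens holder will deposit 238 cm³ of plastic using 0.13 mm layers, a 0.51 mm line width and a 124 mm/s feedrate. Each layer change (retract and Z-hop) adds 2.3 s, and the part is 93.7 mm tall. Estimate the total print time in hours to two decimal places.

Line area = 0.13 × 0.51, so 0.0663 mm².
Total extruded path = 238000/0.0663 = 3589743.6 mm.
Extrusion time = 3589743.6 / 124 = 28949.5 s.
Layer count = ceil(93.7 / 0.13) = 721.
Layer-change overhead = 721 × 2.3, so 1658.3 s.
Altogether 28949.5 + 1658.3 = 30607.8 s, i.e. 8.50 hours.

8.50 hours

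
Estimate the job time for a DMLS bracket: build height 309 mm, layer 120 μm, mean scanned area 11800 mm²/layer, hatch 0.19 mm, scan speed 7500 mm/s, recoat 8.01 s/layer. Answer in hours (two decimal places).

Layer count = ceil(309 / 0.12) = 2575.
Scan path per layer = 11800 / 0.19 = 62105.3 mm.
Laser time per layer: 62105.3 / 7500 → 8.2807 s.
Time per layer = 8.2807 + 8.01 = 16.2907 s.
2575 layers × 16.2907 s/layer = 41948.5525 s, i.e. 11.65 hours.

11.65 hours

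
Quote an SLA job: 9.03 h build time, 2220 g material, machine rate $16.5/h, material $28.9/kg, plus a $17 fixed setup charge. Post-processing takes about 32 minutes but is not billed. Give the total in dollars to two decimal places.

$230.15

Machine cost = 16.5 × 9.03, so $148.995.
Feedstock cost: 28.9 × 2220/1000 → $64.158.
Adding setup: 148.995 + 64.158 + 17 → 230.153 ≈ $230.15.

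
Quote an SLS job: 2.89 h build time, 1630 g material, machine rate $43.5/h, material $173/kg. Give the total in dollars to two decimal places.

Machine-time cost = 43.5 × 2.89, so $125.715.
Feedstock cost = 173 × 1630/1000 = $281.99.
Total = 125.715 + 281.99 = 407.705 ≈ $407.71.

$407.71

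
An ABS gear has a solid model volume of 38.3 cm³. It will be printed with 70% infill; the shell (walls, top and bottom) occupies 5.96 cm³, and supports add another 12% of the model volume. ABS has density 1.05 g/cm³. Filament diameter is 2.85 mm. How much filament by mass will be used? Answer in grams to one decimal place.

Volume inside the shell = 38.3 − 5.96, so 32.34 cm³.
Infill deposited = 0.70 × 32.34 = 22.638 cm³.
Support = 0.12 × 38.3 = 4.596 cm³.
Deposited volume = 5.96 + 22.638 + 4.596 = 33.194 cm³.
Mass: 33.194 × 1.05 → 34.8537 g.

34.9 g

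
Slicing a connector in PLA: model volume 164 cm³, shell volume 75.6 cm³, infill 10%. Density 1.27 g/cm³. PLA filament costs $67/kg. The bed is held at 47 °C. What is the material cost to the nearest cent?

Interior volume = 164 − 75.6, so 88.4 cm³.
Deposited infill = 0.10 × 88.4 = 8.84 cm³.
Total printed volume: 75.6 + 8.84 → 84.44 cm³.
Mass = 84.44 × 1.27, so 107.2388 g.
Cost = 107.2388 g / 1000 × $67/kg = $7.18.

$7.18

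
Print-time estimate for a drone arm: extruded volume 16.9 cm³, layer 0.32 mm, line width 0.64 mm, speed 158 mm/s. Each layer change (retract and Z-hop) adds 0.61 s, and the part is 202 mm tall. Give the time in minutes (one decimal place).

15.1 minutes

Extrusion cross-section = 0.32 × 0.64 = 0.2048 mm².
Total extruded path = 16900/0.2048 = 82519.5 mm.
Time extruding = 82519.5 / 158 = 522.3 s.
Layer count = ceil(202 / 0.32) = 632.
Non-print overhead = 632 × 0.61 = 385.52 s.
Total = 522.3 + 385.52 = 907.82 s = 15.1 minutes.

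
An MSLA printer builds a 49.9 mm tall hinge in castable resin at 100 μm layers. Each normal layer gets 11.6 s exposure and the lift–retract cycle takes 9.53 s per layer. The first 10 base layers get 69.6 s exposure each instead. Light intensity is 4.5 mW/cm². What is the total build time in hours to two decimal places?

Layer count = ceil(49.9 / 0.1) = 499.
Bottom layers = 10 × (69.6 + 9.53) = 791.3 s.
Regular layers = 489 × (11.6 + 9.53), so 10332.57 s.
Sum: 791.3 + 10332.57 = 11123.87 s → 3.09 hours.

3.09 hours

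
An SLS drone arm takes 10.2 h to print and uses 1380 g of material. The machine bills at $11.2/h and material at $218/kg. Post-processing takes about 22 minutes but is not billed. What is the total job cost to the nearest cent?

$415.08

Machine-time cost = 11.2 × 10.2 = $114.24.
Material charge: 218 × 1380/1000 → $300.84.
Total = 114.24 + 300.84 = $415.08.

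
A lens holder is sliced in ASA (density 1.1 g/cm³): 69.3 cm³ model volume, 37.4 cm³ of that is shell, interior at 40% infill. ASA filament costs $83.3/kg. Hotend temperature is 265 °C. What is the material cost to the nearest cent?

$4.60

Interior volume = 69.3 − 37.4, so 31.9 cm³.
Infill volume = 0.40 × 31.9 = 12.76 cm³.
Total extruded = 37.4 + 12.76 = 50.16 cm³.
Mass = 50.16 × 1.1 = 55.176 g.
Cost = 55.176 g / 1000 × $83.3/kg = $4.60.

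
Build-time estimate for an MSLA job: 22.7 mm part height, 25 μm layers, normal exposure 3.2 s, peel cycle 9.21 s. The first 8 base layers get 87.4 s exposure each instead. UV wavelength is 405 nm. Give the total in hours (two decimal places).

Layer count = ceil(22.7 / 0.025) = 908.
Burn-in layers: 8 × (87.4 + 9.21) → 772.88 s.
Regular layers = 900 × (3.2 + 9.21) = 11169 s.
Sum: 772.88 + 11169 = 11941.88 s → 3.32 hours.

3.32 hours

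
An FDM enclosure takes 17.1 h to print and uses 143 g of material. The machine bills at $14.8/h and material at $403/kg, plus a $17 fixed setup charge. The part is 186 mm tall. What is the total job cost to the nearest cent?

Machine-time cost = 14.8 × 17.1 = $253.08.
Material cost = 403 × 143/1000, so $57.629.
Total = 253.08 + 57.629 + 17 = 327.709 ≈ $327.71.

$327.71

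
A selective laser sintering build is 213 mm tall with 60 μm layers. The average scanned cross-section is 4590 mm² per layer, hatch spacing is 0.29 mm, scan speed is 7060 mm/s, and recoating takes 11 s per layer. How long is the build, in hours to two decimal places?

13.06 hours

Layer count = ceil(213 / 0.06) = 3550.
Per-layer scan distance: 4590 / 0.29 → 15827.6 mm.
Laser time per layer = 15827.6 / 7060 = 2.2419 s.
Per-layer time = 2.2419 + 11 = 13.2419 s.
3550 layers × 13.2419 s/layer = 47008.745 s, i.e. 13.06 hours.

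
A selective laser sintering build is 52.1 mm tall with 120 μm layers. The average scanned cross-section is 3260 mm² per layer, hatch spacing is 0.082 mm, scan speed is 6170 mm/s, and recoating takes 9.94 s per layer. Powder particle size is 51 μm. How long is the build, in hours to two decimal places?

Number of layers: 52.1 / 0.12 → 435 (rounded up).
Hatch length per layer = 3260 / 0.082, so 39756.1 mm.
Laser time per layer: 39756.1 / 6170 → 6.4435 s.
Layer cycle = 6.4435 + 9.94, so 16.3835 s.
Build time = 435 × 16.3835 = 7126.8225 s = 1.98 hours.

1.98 hours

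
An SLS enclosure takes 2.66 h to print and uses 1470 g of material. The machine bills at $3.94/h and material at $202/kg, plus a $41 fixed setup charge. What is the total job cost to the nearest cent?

Time charge: 3.94 × 2.66 → $10.4804.
Material charge: 202 × 1470/1000 → $296.94.
Total = 10.4804 + 296.94 + 41 = 348.4204 ≈ $348.42.

$348.42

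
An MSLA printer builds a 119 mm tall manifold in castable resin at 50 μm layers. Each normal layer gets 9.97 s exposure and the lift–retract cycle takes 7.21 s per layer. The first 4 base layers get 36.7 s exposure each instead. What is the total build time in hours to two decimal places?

11.39 hours

Layer count = ceil(119 / 0.05) = 2380.
Bottom layers = 4 × (36.7 + 7.21), so 175.64 s.
Regular layers = 2376 × (9.97 + 7.21) = 40819.68 s.
Sum: 175.64 + 40819.68 = 40995.32 s → 11.39 hours.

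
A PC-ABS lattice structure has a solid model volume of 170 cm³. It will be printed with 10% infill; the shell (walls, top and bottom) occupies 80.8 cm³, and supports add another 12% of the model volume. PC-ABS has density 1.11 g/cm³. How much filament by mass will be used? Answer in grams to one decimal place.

122.2 g

Volume inside the shell = 170 − 80.8, so 89.2 cm³.
Deposited infill: 0.10 × 89.2 → 8.92 cm³.
Support = 0.12 × 170 = 20.4 cm³.
Total printed volume: 80.8 + 8.92 + 20.4 → 110.12 cm³.
Mass = 110.12 × 1.11 = 122.2332 g.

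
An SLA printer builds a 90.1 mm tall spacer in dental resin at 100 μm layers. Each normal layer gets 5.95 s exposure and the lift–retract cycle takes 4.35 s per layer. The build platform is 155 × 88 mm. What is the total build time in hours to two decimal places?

2.58 hours

Layers = ⌈90.1/0.1⌉ = 901.
Cycle time: 5.95 + 4.35 → 10.3 s.
Total = 901 × 10.3 = 9280.3 s = 2.58 hours.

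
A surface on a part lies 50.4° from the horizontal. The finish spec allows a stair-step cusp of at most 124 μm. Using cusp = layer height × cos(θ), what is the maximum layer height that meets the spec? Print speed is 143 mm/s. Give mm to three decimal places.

cos(50.4°) = 0.6374; t_max = 0.124/0.6374 = 0.195 mm.

0.195 mm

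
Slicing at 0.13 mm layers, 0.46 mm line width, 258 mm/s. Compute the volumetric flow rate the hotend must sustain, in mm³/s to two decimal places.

15.43

Extrusion cross-section = 0.13 × 0.46 = 0.0598 mm².
Q = v·A = 258 × 0.0598 = 15.43 mm³/s.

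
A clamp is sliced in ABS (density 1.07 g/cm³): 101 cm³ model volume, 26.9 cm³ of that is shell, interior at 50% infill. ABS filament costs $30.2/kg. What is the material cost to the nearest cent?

$2.07

Infill region = 101 − 26.9 = 74.1 cm³.
Deposited infill = 0.50 × 74.1 = 37.05 cm³.
Total printed volume = 26.9 + 37.05 = 63.95 cm³.
Mass: 63.95 × 1.07 → 68.4265 g.
At $30.2/kg: 68.4265/1000 × 30.2 = $2.07.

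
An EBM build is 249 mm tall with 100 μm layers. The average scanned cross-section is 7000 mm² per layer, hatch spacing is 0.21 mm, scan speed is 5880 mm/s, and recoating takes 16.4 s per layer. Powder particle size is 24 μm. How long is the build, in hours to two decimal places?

15.26 hours

Number of layers: 249 / 0.1 → 2490 (rounded up).
Per-layer scan distance = 7000 / 0.21, so 33333.3 mm.
Beam time per layer = 33333.3 / 5880, so 5.6689 s.
Time per layer: 5.6689 + 16.4 → 22.0689 s.
2490 layers × 22.0689 s/layer = 54951.561 s, i.e. 15.26 hours.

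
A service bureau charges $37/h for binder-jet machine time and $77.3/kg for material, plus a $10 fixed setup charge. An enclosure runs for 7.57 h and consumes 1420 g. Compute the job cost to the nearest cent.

$399.86

Machine cost = 37 × 7.57, so $280.09.
Material charge: 77.3 × 1420/1000 → $109.766.
Total = 280.09 + 109.766 + 10 = 399.856 ≈ $399.86.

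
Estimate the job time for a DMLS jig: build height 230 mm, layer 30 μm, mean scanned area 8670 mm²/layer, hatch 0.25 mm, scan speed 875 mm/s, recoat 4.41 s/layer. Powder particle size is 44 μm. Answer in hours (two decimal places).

93.80 hours

Layers = ⌈230/0.03⌉ = 7667.
Hatch length per layer = 8670 / 0.25, so 34680 mm.
Scan time per layer: 34680 / 875 → 39.6343 s.
Layer cycle = 39.6343 + 4.41, so 44.0443 s.
7667 layers × 44.0443 s/layer = 337687.6481 s, i.e. 93.80 hours.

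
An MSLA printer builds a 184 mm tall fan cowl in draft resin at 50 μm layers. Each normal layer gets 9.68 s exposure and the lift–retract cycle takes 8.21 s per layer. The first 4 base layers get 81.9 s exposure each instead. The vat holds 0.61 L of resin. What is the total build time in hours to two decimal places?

Layers = ⌈184/0.05⌉ = 3680.
Base layers = 4 × (81.9 + 8.21) = 360.44 s.
Remaining layers = 3676 × (9.68 + 8.21) = 65763.64 s.
Total = 360.44 + 65763.64 = 66124.08 s = 18.37 hours.

18.37 hours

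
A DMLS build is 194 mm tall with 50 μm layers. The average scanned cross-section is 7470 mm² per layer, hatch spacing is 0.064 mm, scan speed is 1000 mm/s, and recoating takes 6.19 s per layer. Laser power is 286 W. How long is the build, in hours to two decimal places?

132.47 hours

Number of layers: 194 / 0.05 → 3880 (rounded up).
Scan path per layer = 7470 / 0.064, so 116718.8 mm.
Scan time per layer: 116718.8 / 1000 → 116.7188 s.
Per-layer time: 116.7188 + 6.19 → 122.9088 s.
Build time = 3880 × 122.9088 = 476886.144 s = 132.47 hours.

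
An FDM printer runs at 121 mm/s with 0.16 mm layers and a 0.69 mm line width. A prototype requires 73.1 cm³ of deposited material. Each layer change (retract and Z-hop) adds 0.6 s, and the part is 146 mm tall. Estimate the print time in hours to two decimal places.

Bead cross-section: 0.16 × 0.69 → 0.1104 mm².
Path length: 73100 mm³ / 0.1104 mm² → 662137.7 mm.
Extrusion time = 662137.7 / 121 = 5472.2 s.
Layer count = ceil(146 / 0.16) = 913.
Layer-change overhead: 913 × 0.6 → 547.8 s.
Altogether 5472.2 + 547.8 = 6020 s, i.e. 1.67 hours.

1.67 hours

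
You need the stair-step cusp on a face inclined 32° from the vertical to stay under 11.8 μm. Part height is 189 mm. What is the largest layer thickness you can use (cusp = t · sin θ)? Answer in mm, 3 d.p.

0.022 mm

Layer height = cusp / sin(32°) = 0.0118 / 0.5299 = 0.022 mm.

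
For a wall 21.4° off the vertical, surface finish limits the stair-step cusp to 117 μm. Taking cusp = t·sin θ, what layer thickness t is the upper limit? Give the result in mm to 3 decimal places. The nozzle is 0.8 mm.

t = h_c / sin θ = 0.117 / 0.3649 = 0.321 mm.

0.321 mm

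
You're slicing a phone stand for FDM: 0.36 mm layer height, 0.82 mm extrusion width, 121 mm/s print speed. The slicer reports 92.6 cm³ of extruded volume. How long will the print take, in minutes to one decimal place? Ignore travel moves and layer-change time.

43.2 minutes

Line area: 0.36 × 0.82 → 0.2952 mm².
Toolpath length = 92.6 cm³ / 0.2952 mm² = 92600 / 0.2952 = 313685.6 mm.
Time extruding: 313685.6 / 121 → 2592.4 s.
In the requested units: 2592.4 s = 43.2 minutes.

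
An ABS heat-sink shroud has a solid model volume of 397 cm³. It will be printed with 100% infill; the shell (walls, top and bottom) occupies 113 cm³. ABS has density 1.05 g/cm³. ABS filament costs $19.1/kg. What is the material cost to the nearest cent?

Interior volume = 397 − 113 = 284 cm³.
Deposited infill = 1.00 × 284, so 284 cm³.
Deposited volume = 113 + 284, so 397 cm³.
Mass: 397 × 1.05 → 416.85 g.
Cost = 416.85 g / 1000 × $19.1/kg = $7.96.

$7.96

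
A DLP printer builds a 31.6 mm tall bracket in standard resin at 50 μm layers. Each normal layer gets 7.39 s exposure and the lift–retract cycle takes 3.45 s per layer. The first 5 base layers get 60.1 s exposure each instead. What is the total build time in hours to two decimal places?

Layers = ⌈31.6/0.05⌉ = 632.
Burn-in layers = 5 × (60.1 + 3.45) = 317.75 s.
Remaining layers: 627 × (7.39 + 3.45) → 6796.68 s.
Total = 317.75 + 6796.68 = 7114.43 s = 1.98 hours.

1.98 hours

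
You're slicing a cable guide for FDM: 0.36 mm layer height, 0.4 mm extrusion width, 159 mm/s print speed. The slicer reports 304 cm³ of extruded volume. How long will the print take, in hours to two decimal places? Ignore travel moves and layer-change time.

Line area = 0.36 × 0.4, so 0.144 mm².
Total extruded path = 304000/0.144 = 2111111.1 mm.
Extrusion time = 2111111.1 / 159, so 13277.4 s.
13277.4 s = 3.69 hours.

3.69 hours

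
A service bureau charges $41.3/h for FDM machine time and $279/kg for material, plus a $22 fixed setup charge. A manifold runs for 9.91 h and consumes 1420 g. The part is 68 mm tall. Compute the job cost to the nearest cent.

$827.46

Machine cost: 41.3 × 9.91 → $409.283.
Material charge = 279 × 1420/1000, so $396.18.
Adding setup: 409.283 + 396.18 + 22 → 827.463 ≈ $827.46.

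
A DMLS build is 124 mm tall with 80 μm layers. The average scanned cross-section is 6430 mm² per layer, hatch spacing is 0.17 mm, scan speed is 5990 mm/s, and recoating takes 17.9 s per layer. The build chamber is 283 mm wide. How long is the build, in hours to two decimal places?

10.43 hours

Layer count = ceil(124 / 0.08) = 1550.
Scan path per layer: 6430 / 0.17 → 37823.5 mm.
Per-layer scan time = 37823.5 / 5990 = 6.3144 s.
Time per layer: 6.3144 + 17.9 → 24.2144 s.
Total: 1550 × 24.2144 s = 37532.32 s → 10.43 hours.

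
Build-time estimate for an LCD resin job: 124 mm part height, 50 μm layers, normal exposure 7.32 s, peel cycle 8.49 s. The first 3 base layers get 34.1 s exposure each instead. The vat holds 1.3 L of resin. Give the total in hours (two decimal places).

10.91 hours

Number of layers: 124 / 0.05 → 2480 (rounded up).
Burn-in layers = 3 × (34.1 + 8.49) = 127.77 s.
Normal layers: 2477 × (7.32 + 8.49) → 39161.37 s.
Total = 127.77 + 39161.37 = 39289.14 s = 10.91 hours.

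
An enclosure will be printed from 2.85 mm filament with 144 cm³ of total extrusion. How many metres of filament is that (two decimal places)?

22.57 m

A = π r² = π × 1.425² = 6.3794 mm².
L = 144000 mm³ / 6.3794 mm² = 22572.66 mm, i.e. 22.57 m.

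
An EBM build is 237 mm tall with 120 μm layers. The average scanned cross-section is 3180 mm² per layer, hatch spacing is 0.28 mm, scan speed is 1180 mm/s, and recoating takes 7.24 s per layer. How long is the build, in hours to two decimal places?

Layers = ⌈237/0.12⌉ = 1975.
Scan path per layer: 3180 / 0.28 → 11357.1 mm.
Scan time per layer = 11357.1 / 1180, so 9.6247 s.
Layer cycle = 9.6247 + 7.24 = 16.8647 s.
Build time = 1975 × 16.8647 = 33307.7825 s = 9.25 hours.

9.25 hours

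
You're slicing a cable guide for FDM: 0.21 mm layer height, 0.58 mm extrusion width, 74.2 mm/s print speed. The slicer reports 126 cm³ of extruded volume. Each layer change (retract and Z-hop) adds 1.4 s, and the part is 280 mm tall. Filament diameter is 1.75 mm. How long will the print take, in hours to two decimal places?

Bead cross-section = 0.21 × 0.58, so 0.1218 mm².
Toolpath length = 126 cm³ / 0.1218 mm² = 126000 / 0.1218 = 1034482.8 mm.
Extrusion time: 1034482.8 / 74.2 → 13941.8 s.
Layer count = ceil(280 / 0.21) = 1334.
Non-print overhead = 1334 × 1.4 = 1867.6 s.
Altogether 13941.8 + 1867.6 = 15809.4 s, i.e. 4.39 hours.

4.39 hours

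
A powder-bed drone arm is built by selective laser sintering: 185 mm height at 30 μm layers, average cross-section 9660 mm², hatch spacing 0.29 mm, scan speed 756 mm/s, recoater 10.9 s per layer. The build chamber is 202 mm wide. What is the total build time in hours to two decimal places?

94.15 hours

Number of layers: 185 / 0.03 → 6167 (rounded up).
Hatch length per layer: 9660 / 0.29 → 33310.3 mm.
Scan time per layer = 33310.3 / 756, so 44.0612 s.
Time per layer: 44.0612 + 10.9 → 54.9612 s.
6167 layers × 54.9612 s/layer = 338945.7204 s, i.e. 94.15 hours.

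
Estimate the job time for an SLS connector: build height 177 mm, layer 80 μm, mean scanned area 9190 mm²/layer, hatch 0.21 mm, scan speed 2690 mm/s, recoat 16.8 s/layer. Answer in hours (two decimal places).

Number of layers: 177 / 0.08 → 2213 (rounded up).
Hatch length per layer = 9190 / 0.21, so 43761.9 mm.
Per-layer scan time = 43761.9 / 2690 = 16.2684 s.
Time per layer = 16.2684 + 16.8, so 33.0684 s.
Total: 2213 × 33.0684 s = 73180.3692 s → 20.33 hours.

20.33 hours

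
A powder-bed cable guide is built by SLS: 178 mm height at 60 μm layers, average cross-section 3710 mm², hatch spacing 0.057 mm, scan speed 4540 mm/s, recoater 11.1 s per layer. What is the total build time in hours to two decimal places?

Number of layers: 178 / 0.06 → 2967 (rounded up).
Hatch length per layer = 3710 / 0.057 = 65087.7 mm.
Laser time per layer: 65087.7 / 4540 → 14.3365 s.
Per-layer time = 14.3365 + 11.1, so 25.4365 s.
2967 layers × 25.4365 s/layer = 75470.0955 s, i.e. 20.96 hours.

20.96 hours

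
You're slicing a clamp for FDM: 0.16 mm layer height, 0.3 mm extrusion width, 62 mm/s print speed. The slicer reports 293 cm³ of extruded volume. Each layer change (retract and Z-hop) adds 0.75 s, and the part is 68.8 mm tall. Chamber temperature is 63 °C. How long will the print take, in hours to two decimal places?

Line area = 0.16 × 0.3, so 0.048 mm².
Path length: 293000 mm³ / 0.048 mm² → 6104166.7 mm.
Print-move time = 6104166.7 / 62, so 98454.3 s.
Layer count = ceil(68.8 / 0.16) = 430.
Non-print overhead = 430 × 0.75 = 322.5 s.
Total = 98454.3 + 322.5 = 98776.8 s = 27.44 hours.

27.44 hours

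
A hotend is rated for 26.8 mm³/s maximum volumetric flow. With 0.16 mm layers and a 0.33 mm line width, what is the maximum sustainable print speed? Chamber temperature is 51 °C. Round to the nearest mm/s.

Extrusion cross-section: 0.16 × 0.33 → 0.0528 mm².
Max speed = 26.8 / 0.0528 = 507.58 ≈ 508 mm/s.

508 mm/s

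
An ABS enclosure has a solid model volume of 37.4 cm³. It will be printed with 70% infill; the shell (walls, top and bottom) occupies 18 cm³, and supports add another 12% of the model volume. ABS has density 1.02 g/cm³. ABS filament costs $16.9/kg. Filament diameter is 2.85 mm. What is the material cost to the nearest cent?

$0.62

Infill region: 37.4 − 18 → 19.4 cm³.
Infill volume = 0.70 × 19.4, so 13.58 cm³.
Support = 0.12 × 37.4, so 4.488 cm³.
Total extruded = 18 + 13.58 + 4.488 = 36.068 cm³.
Mass = 36.068 × 1.02, so 36.78936 g.
Cost = 36.78936 g / 1000 × $16.9/kg = $0.62.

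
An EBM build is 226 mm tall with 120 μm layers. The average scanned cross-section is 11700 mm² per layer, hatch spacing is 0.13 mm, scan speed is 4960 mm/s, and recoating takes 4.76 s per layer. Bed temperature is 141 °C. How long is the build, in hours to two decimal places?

Layers = ⌈226/0.12⌉ = 1884.
Scan path per layer: 11700 / 0.13 → 90000 mm.
Per-layer scan time = 90000 / 4960, so 18.1452 s.
Time per layer: 18.1452 + 4.76 → 22.9052 s.
Build time = 1884 × 22.9052 = 43153.3968 s = 11.99 hours.

11.99 hours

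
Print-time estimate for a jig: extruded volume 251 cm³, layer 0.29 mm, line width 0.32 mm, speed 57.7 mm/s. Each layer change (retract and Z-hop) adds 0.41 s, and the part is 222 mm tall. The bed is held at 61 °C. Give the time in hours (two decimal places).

Extrusion cross-section = 0.29 × 0.32, so 0.0928 mm².
Toolpath length = 251 cm³ / 0.0928 mm² = 251000 / 0.0928 = 2704741.4 mm.
Extrusion time: 2704741.4 / 57.7 → 46875.9 s.
Layers = ⌈222/0.29⌉ = 766.
Layer-change overhead = 766 × 0.41 = 314.06 s.
Total = 46875.9 + 314.06 = 47189.96 s = 13.11 hours.

13.11 hours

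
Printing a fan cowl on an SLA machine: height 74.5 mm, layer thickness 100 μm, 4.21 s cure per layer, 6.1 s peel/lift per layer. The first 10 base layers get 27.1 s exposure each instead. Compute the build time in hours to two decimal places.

2.20 hours

Number of layers: 74.5 / 0.1 → 745 (rounded up).
Bottom layers: 10 × (27.1 + 6.1) → 332 s.
Regular layers = 735 × (4.21 + 6.1) = 7577.85 s.
Sum: 332 + 7577.85 = 7909.85 s → 2.20 hours.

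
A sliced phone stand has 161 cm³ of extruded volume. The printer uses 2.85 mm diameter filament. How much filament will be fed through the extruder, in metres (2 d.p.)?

25.24 m

Filament cross-section = π × (2.85/2)² = 6.3794 mm².
Length = 161 cm³ / 6.3794 mm² = 161000 / 6.3794 = 25237.48 mm = 25.24 m.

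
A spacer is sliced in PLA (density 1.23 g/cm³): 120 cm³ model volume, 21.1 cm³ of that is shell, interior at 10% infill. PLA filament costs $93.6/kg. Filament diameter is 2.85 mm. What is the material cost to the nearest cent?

$3.57

Interior volume = 120 − 21.1, so 98.9 cm³.
Deposited infill: 0.10 × 98.9 → 9.89 cm³.
Total printed volume = 21.1 + 9.89, so 30.99 cm³.
Mass = 30.99 × 1.23, so 38.1177 g.
At $93.6/kg: 38.1177/1000 × 93.6 = $3.57.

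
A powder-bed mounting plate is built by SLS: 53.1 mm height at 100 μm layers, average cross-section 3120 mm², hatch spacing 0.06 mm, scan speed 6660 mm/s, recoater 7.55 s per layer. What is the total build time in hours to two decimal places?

2.27 hours

Number of layers: 53.1 / 0.1 → 531 (rounded up).
Per-layer scan distance = 3120 / 0.06, so 52000 mm.
Scan time per layer: 52000 / 6660 → 7.8078 s.
Time per layer = 7.8078 + 7.55 = 15.3578 s.
531 layers × 15.3578 s/layer = 8154.9918 s, i.e. 2.27 hours.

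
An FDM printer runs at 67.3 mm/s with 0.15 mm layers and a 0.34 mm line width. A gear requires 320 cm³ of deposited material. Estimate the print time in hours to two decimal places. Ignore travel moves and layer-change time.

25.90 hours

Line area = 0.15 × 0.34 = 0.051 mm².
Path length: 320000 mm³ / 0.051 mm² → 6274509.8 mm.
Print-move time: 6274509.8 / 67.3 → 93231.9 s.
Converting: 93231.9 s = 25.90 hours.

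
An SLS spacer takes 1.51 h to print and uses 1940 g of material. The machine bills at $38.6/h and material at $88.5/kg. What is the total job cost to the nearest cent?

$229.98

Time charge = 38.6 × 1.51, so $58.286.
Feedstock cost: 88.5 × 1940/1000 → $171.69.
Total = 58.286 + 171.69 = 229.976 ≈ $229.98.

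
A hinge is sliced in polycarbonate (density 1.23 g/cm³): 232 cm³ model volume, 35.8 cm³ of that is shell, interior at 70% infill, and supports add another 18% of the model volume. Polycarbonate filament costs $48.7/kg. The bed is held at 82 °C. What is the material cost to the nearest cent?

$12.87

Infill region: 232 − 35.8 → 196.2 cm³.
Infill deposited = 0.70 × 196.2, so 137.34 cm³.
Support = 0.18 × 232, so 41.76 cm³.
Total printed volume = 35.8 + 137.34 + 41.76 = 214.9 cm³.
Mass = 214.9 × 1.23, so 264.327 g.
At $48.7/kg: 264.327/1000 × 48.7 = $12.87.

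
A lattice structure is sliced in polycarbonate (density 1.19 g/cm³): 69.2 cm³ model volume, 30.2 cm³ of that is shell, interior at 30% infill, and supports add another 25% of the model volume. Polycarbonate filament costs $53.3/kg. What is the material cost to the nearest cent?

Infill region = 69.2 − 30.2, so 39 cm³.
Infill volume = 0.30 × 39 = 11.7 cm³.
Support: 0.25 × 69.2 → 17.3 cm³.
Deposited volume = 30.2 + 11.7 + 17.3, so 59.2 cm³.
Mass = 59.2 × 1.19 = 70.448 g.
At $53.3/kg: 70.448/1000 × 53.3 = $3.75.

$3.75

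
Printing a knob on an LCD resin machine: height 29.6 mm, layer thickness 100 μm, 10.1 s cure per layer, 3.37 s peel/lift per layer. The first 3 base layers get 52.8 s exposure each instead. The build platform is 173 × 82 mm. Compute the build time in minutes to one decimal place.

68.6 minutes

Layers = ⌈29.6/0.1⌉ = 296.
Bottom layers: 3 × (52.8 + 3.37) → 168.51 s.
Normal layers = 293 × (10.1 + 3.37) = 3946.71 s.
Total = 168.51 + 3946.71 = 4115.22 s = 68.6 minutes.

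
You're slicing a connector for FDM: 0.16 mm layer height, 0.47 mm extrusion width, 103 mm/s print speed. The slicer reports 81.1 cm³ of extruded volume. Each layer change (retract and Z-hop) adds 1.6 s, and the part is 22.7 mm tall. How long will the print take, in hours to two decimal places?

Extrusion cross-section = 0.16 × 0.47 = 0.0752 mm².
Total extruded path = 81100/0.0752 = 1078457.4 mm.
Print-move time = 1078457.4 / 103 = 10470.5 s.
Number of layers: 22.7 / 0.16 → 142 (rounded up).
Non-print overhead = 142 × 1.6 = 227.2 s.
Altogether 10470.5 + 227.2 = 10697.7 s, i.e. 2.97 hours.

2.97 hours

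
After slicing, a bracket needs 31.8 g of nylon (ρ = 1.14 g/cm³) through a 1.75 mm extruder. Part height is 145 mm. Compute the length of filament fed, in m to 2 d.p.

Volume = 31.8 g / 1.14 g·cm⁻³ = 27.8947 cm³ = 27894.7 mm³.
Filament cross-section = π × (1.75/2)² = 2.4053 mm².
Length = 27894.7 / 2.4053 = 11597.18 mm = 11.60 m.

11.60 m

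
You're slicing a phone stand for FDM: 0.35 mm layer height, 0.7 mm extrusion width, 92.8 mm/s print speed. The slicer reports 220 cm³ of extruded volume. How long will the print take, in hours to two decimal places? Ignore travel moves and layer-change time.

Bead cross-section = 0.35 × 0.7 = 0.245 mm².
Path length: 220000 mm³ / 0.245 mm² → 897959.2 mm.
Print-move time = 897959.2 / 92.8, so 9676.3 s.
In the requested units: 9676.3 s = 2.69 hours.

2.69 hours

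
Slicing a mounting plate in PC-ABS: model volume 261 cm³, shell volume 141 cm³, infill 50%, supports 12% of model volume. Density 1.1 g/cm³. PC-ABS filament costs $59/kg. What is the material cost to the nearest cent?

Interior volume: 261 − 141 → 120 cm³.
Deposited infill: 0.50 × 120 → 60 cm³.
Support: 0.12 × 261 → 31.32 cm³.
Total extruded = 141 + 60 + 31.32, so 232.32 cm³.
Mass = 232.32 × 1.1, so 255.552 g.
At $59/kg: 255.552/1000 × 59 = $15.08.

$15.08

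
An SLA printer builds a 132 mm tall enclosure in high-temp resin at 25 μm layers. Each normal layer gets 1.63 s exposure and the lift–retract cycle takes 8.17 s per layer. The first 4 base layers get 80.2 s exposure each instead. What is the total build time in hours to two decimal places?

Layer count = ceil(132 / 0.025) = 5280.
Burn-in layers = 4 × (80.2 + 8.17) = 353.48 s.
Regular layers: 5276 × (1.63 + 8.17) → 51704.8 s.
Total = 353.48 + 51704.8 = 52058.28 s = 14.46 hours.

14.46 hours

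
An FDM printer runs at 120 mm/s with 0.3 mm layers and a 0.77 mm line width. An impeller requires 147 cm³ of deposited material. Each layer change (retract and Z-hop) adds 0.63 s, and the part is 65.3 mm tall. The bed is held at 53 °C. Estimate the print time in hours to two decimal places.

1.51 hours

Line area: 0.3 × 0.77 → 0.231 mm².
Toolpath length = 147 cm³ / 0.231 mm² = 147000 / 0.231 = 636363.6 mm.
Print-move time = 636363.6 / 120, so 5303 s.
Layer count = ceil(65.3 / 0.3) = 218.
Z-hop total: 218 × 0.63 → 137.34 s.
Total = 5303 + 137.34 = 5440.34 s = 1.51 hours.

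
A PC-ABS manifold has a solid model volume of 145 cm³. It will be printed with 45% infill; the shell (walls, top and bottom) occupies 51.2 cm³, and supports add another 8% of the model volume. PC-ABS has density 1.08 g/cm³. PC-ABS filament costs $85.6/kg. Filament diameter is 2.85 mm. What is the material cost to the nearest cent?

$9.71

Interior volume: 145 − 51.2 → 93.8 cm³.
Infill volume = 0.45 × 93.8 = 42.21 cm³.
Support = 0.08 × 145 = 11.6 cm³.
Total printed volume = 51.2 + 42.21 + 11.6 = 105.01 cm³.
Mass: 105.01 × 1.08 → 113.4108 g.
Cost = 113.4108 g / 1000 × $85.6/kg = $9.71.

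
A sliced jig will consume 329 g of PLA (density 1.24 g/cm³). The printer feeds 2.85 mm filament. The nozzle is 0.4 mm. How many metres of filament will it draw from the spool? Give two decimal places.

41.59 m

Extruded volume: 329/1.24 = 265.3226 cm³ (265322.6 mm³).
Cross-section of 2.85 mm filament: π·(2.85/2)² = 6.3794 mm².
L = V/A = 265322.6/6.3794 = 41590.53 mm → 41.59 m.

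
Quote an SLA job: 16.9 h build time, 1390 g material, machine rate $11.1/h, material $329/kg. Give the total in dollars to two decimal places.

$644.90

Time charge: 11.1 × 16.9 → $187.59.
Material cost = 329 × 1390/1000 = $457.31.
Total = 187.59 + 457.31 = $644.90.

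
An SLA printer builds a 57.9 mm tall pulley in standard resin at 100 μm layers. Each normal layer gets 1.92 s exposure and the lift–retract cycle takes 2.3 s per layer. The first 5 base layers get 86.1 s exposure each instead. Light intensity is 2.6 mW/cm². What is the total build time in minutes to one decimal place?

47.7 minutes

Layers = ⌈57.9/0.1⌉ = 579.
Bottom layers: 5 × (86.1 + 2.3) → 442 s.
Regular layers = 574 × (1.92 + 2.3), so 2422.28 s.
Sum: 442 + 2422.28 = 2864.28 s → 47.7 minutes.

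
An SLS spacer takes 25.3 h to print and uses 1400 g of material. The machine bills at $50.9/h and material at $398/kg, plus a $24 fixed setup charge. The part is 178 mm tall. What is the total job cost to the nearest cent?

$1868.97

Time charge: 50.9 × 25.3 → $1287.77.
Material cost: 398 × 1400/1000 → $557.20.
Total = 1287.77 + 557.20 + 24 = $1868.97.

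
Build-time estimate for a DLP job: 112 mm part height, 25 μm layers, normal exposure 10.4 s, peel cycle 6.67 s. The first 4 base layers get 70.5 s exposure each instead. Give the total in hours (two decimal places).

21.31 hours

Number of layers: 112 / 0.025 → 4480 (rounded up).
Burn-in layers = 4 × (70.5 + 6.67), so 308.68 s.
Regular layers = 4476 × (10.4 + 6.67) = 76405.32 s.
Total = 308.68 + 76405.32 = 76714 s = 21.31 hours.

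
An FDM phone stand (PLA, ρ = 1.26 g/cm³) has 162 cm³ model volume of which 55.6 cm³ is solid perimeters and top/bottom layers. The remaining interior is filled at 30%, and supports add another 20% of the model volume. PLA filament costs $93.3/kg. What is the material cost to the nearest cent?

$14.10

Volume inside the shell = 162 − 55.6 = 106.4 cm³.
Infill volume = 0.30 × 106.4 = 31.92 cm³.
Support: 0.20 × 162 → 32.4 cm³.
Total extruded: 55.6 + 31.92 + 32.4 → 119.92 cm³.
Mass = 119.92 × 1.26, so 151.0992 g.
At $93.3/kg: 151.0992/1000 × 93.3 = $14.10.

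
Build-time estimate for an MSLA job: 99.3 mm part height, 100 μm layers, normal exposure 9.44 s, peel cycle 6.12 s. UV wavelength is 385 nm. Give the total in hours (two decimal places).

4.29 hours

Number of layers: 99.3 / 0.1 → 993 (rounded up).
Each layer takes: 9.44 + 6.12 → 15.56 s.
Build time: 993 × 15.56 s = 15451.08 s, i.e. 4.29 hours.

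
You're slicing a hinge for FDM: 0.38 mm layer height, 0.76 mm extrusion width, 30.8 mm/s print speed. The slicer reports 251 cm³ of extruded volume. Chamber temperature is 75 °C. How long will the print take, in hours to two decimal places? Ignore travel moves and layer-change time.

Bead cross-section: 0.38 × 0.76 → 0.2888 mm².
Toolpath length = 251 cm³ / 0.2888 mm² = 251000 / 0.2888 = 869113.6 mm.
Print-move time = 869113.6 / 30.8, so 28218 s.
In the requested units: 28218 s = 7.84 hours.

7.84 hours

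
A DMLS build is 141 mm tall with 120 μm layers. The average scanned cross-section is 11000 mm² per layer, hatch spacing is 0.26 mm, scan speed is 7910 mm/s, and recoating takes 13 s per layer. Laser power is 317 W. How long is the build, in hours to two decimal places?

5.99 hours

Layers = ⌈141/0.12⌉ = 1175.
Hatch length per layer: 11000 / 0.26 → 42307.7 mm.
Laser time per layer: 42307.7 / 7910 → 5.3486 s.
Per-layer time = 5.3486 + 13 = 18.3486 s.
1175 layers × 18.3486 s/layer = 21559.605 s, i.e. 5.99 hours.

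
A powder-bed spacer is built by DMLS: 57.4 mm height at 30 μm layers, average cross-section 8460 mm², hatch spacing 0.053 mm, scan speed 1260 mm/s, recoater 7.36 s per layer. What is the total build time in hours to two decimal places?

71.27 hours

Layer count = ceil(57.4 / 0.03) = 1914.
Scan path per layer = 8460 / 0.053, so 159622.6 mm.
Per-layer scan time = 159622.6 / 1260, so 126.6846 s.
Per-layer time = 126.6846 + 7.36 = 134.0446 s.
1914 layers × 134.0446 s/layer = 256561.3644 s, i.e. 71.27 hours.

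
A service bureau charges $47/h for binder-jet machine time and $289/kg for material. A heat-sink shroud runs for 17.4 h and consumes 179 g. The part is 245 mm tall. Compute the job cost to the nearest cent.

$869.53

Machine-time cost = 47 × 17.4 = $817.80.
Feedstock cost = 289 × 179/1000 = $51.731.
Job cost: 817.80 + 51.731 = 869.531 ≈ $869.53.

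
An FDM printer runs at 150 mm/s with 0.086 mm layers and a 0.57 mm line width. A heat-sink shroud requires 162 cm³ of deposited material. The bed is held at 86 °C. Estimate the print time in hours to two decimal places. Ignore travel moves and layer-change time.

6.12 hours

Line area = 0.086 × 0.57, so 0.04902 mm².
Toolpath length = 162 cm³ / 0.04902 mm² = 162000 / 0.04902 = 3304773.6 mm.
Extrusion time: 3304773.6 / 150 → 22031.8 s.
In the requested units: 22031.8 s = 6.12 hours.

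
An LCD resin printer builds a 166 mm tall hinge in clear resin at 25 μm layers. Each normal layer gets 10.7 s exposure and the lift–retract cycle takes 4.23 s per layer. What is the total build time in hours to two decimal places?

Layers = ⌈166/0.025⌉ = 6640.
Cycle time = 10.7 + 4.23, so 14.93 s.
Build time: 6640 × 14.93 s = 99135.2 s, i.e. 27.54 hours.

27.54 hours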